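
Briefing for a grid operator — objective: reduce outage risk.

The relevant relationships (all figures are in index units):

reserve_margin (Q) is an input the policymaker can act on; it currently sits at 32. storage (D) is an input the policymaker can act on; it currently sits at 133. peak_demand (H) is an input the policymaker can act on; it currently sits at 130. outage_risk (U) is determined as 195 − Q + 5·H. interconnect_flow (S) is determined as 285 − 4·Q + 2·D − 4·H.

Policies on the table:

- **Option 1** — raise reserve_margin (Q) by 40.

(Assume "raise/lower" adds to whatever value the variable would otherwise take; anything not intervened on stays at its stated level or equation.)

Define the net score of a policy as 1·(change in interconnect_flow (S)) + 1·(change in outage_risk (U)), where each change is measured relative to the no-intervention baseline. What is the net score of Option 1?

-200

Baseline:
  Q = 32
  D = 133
  H = 130
  U = 195 − 32 + 5·130 = 813
  S = 285 − 4·32 + 2·133 − 4·130 = -97
Option 1 (Q + 40):
  Q = 32 + 40 = 72
  D = 133
  H = 130
  U = 195 − 72 + 5·130 = 773
  S = 285 − 4·72 + 2·133 − 4·130 = -257
ΔS = -257 − (-97) = -160; ΔU = 773 − 813 = -40
Score = 1·(-160) + 1·(-40) = -200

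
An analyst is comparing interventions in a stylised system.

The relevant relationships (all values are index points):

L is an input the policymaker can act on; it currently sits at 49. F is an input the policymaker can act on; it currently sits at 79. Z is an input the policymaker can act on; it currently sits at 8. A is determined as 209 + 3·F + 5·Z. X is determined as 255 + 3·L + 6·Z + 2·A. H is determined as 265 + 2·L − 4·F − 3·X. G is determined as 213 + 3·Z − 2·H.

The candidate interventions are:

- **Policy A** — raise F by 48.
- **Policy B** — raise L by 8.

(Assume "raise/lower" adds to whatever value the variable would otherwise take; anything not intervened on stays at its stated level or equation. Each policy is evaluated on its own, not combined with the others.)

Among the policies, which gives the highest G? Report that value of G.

Policy A (F + 48):
  L = 49
  F = 79 + 48 = 127
  Z = 8
  A = 209 + 3·127 + 5·8 = 630
  X = 255 + 3·49 + 6·8 + 2·630 = 1710
  H = 265 + 2·49 − 4·127 − 3·1710 = -5275
  G = 213 + 3·8 − 2·(-5275) = 10787
Policy B (L + 8):
  L = 49 + 8 = 57
  F = 79
  Z = 8
  A = 209 + 3·79 + 5·8 = 486
  X = 255 + 3·57 + 6·8 + 2·486 = 1446
  H = 265 + 2·57 − 4·79 − 3·1446 = -4275
  G = 213 + 3·8 − 2·(-4275) = 8787
Comparing — Policy A: G=10787, Policy B: G=8787. Highest is 10787 (Policy A).

10787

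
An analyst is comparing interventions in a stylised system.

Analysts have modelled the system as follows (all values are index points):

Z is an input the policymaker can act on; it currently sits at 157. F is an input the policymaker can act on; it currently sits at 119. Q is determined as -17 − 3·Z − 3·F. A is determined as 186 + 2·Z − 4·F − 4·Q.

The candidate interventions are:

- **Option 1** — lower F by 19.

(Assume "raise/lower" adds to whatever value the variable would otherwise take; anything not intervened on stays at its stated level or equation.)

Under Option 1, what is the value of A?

3252

Option 1 (F − 19):
  Z = 157
  F = 119 − 19 = 100
  Q = -17 − 3·157 − 3·100 = -788
  A = 186 + 2·157 − 4·100 − 4·(-788) = 3252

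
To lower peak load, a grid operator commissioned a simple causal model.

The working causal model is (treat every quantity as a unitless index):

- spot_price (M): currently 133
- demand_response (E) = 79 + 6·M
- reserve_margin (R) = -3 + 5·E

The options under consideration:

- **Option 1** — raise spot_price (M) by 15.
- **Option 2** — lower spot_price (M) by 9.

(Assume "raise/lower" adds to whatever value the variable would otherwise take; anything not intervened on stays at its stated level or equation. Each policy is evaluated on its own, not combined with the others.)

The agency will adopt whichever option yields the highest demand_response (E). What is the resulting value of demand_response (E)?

Option 1 (M + 15):
  M = 133 + 15 = 148
  E = 79 + 6·148 = 967
Option 2 (M − 9):
  M = 133 − 9 = 124
  E = 79 + 6·124 = 823
Comparing — Option 1: E=967, Option 2: E=823. Highest is 967 (Option 1).

967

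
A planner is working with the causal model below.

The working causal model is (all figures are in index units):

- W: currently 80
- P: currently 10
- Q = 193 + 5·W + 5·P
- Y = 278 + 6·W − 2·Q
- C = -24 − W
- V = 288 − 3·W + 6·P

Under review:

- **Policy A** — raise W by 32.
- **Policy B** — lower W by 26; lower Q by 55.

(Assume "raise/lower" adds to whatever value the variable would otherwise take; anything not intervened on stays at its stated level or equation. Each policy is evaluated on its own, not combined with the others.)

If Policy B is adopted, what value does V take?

Policy B (W − 26, Q − 55):
  W = 80 − 26 = 54
  P = 10
  V = 288 − 3·54 + 6·10 = 186

186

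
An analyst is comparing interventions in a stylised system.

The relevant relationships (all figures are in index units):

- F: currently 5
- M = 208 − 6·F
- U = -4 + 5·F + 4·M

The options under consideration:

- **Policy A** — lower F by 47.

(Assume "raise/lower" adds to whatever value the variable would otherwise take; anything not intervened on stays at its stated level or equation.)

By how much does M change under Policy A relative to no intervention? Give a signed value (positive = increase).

Baseline:
  F = 5
  M = 208 − 6·5 = 178
Policy A (F − 47):
  F = 5 − 47 = -42
  M = 208 − 6·(-42) = 460
Change in M: 460 − 178 = 282

282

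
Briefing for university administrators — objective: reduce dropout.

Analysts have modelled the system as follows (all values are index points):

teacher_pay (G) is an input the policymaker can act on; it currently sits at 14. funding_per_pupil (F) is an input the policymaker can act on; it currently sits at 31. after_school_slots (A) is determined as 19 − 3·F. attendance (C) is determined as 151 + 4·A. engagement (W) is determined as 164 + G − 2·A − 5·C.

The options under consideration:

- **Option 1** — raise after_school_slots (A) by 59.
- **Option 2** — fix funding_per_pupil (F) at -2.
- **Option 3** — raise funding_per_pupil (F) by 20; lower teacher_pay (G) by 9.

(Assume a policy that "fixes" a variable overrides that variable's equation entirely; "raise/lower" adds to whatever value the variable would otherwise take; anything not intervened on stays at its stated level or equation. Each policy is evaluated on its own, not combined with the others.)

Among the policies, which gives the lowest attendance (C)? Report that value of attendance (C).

-385

Option 1 (A + 59):
  F = 31
  A = 19 − 3·31 (+59 from intervention) = -15
  C = 151 + 4·(-15) = 91
Option 2 (F := -2):
  F = -2
  A = 19 − 3·(-2) = 25
  C = 151 + 4·25 = 251
Option 3 (F + 20, G − 9):
  F = 31 + 20 = 51
  A = 19 − 3·51 = -134
  C = 151 + 4·(-134) = -385
Comparing — Option 1: C=91, Option 2: C=251, Option 3: C=-385. Lowest is -385 (Option 3).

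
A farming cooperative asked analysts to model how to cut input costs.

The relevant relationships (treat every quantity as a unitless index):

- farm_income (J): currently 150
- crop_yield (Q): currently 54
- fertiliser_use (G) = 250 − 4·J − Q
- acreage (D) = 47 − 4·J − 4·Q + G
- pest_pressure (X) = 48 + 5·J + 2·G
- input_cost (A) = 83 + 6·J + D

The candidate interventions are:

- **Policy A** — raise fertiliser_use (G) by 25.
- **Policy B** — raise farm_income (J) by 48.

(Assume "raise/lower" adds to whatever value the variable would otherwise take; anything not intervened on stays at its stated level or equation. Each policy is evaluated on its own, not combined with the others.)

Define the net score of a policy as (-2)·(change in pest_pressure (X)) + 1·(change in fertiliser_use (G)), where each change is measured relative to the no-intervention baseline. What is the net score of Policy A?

-75

Baseline:
  J = 150
  Q = 54
  G = 250 − 4·150 − 54 = -404
  X = 48 + 5·150 + 2·(-404) = -10
Policy A (G + 25):
  J = 150
  Q = 54
  G = 250 − 4·150 − 54 (+25 from intervention) = -379
  X = 48 + 5·150 + 2·(-379) = 40
ΔX = 40 − (-10) = 50; ΔG = -379 − (-404) = 25
Score = (-2)·50 + 1·25 = -75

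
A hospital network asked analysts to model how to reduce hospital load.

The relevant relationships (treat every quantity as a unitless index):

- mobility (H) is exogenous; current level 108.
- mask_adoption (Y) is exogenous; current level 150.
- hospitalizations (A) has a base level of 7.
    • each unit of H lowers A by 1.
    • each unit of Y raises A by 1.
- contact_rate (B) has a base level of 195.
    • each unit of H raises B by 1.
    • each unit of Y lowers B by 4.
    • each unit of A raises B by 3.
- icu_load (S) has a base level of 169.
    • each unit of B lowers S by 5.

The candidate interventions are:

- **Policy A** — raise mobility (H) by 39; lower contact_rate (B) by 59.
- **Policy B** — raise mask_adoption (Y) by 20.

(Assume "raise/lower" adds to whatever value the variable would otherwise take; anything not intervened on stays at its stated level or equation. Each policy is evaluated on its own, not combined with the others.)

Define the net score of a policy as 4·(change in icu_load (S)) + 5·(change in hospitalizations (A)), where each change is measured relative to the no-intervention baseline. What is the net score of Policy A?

Baseline:
  H = 108
  Y = 150
  A = 7 − 108 + 150 = 49
  B = 195 + 108 − 4·150 + 3·49 = -150
  S = 169 − 5·(-150) = 919
Policy A (H + 39, B − 59):
  H = 108 + 39 = 147
  Y = 150
  A = 7 − 147 + 150 = 10
  B = 195 + 147 − 4·150 + 3·10 (−59 from intervention) = -287
  S = 169 − 5·(-287) = 1604
ΔS = 1604 − 919 = 685; ΔA = 10 − 49 = -39
Score = 4·685 + 5·(-39) = 2545

2545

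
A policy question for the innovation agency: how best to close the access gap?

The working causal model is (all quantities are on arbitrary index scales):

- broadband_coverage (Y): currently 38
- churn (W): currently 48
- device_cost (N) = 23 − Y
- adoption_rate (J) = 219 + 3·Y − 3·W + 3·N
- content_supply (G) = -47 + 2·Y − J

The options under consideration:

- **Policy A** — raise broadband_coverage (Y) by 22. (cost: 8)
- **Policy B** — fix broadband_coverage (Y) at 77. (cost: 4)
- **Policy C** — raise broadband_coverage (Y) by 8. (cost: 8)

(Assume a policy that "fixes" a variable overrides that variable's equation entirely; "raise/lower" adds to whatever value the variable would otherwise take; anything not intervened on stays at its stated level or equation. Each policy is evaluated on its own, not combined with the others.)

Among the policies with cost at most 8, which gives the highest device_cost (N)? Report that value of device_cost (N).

-23

Policy A (Y + 22):
  Y = 38 + 22 = 60
  N = 23 − 60 = -37
Policy B (Y := 77):
  Y = 77
  N = 23 − 77 = -54
Policy C (Y + 8):
  Y = 38 + 8 = 46
  N = 23 − 46 = -23
Comparing — Policy A: N=-37, Policy B: N=-54, Policy C: N=-23. Highest is -23 (Policy C).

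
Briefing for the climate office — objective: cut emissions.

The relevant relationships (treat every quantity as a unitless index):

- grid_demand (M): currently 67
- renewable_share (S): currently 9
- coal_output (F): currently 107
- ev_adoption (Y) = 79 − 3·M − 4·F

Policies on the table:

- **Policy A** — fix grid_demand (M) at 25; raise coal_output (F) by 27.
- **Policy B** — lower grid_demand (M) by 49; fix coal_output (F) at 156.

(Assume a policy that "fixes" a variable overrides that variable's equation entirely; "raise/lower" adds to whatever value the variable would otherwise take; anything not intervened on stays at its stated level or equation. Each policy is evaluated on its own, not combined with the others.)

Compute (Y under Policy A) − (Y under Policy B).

Policy A (M := 25, F + 27):
  M = 25
  F = 107 + 27 = 134
  Y = 79 − 3·25 − 4·134 = -532
Policy B (M − 49, F := 156):
  M = 67 − 49 = 18
  F = 156
  Y = 79 − 3·18 − 4·156 = -599
Y: -532 − (-599) = 67

67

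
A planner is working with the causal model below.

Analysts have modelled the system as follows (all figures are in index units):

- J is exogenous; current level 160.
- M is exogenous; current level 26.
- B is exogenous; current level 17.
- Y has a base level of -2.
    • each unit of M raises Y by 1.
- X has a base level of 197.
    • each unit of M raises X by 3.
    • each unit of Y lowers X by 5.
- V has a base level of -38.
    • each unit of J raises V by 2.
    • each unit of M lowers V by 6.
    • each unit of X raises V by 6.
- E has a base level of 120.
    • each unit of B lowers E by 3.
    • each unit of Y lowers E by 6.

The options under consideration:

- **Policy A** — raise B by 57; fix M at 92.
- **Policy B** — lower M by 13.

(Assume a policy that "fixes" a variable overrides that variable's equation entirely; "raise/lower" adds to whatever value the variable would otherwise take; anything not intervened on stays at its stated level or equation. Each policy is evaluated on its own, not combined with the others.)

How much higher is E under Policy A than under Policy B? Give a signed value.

-645

Policy A (B + 57, M := 92):
  M = 92
  B = 17 + 57 = 74
  Y = -2 + 92 = 90
  E = 120 − 3·74 − 6·90 = -642
Policy B (M − 13):
  M = 26 − 13 = 13
  B = 17
  Y = -2 + 13 = 11
  E = 120 − 3·17 − 6·11 = 3
E: -642 − 3 = -645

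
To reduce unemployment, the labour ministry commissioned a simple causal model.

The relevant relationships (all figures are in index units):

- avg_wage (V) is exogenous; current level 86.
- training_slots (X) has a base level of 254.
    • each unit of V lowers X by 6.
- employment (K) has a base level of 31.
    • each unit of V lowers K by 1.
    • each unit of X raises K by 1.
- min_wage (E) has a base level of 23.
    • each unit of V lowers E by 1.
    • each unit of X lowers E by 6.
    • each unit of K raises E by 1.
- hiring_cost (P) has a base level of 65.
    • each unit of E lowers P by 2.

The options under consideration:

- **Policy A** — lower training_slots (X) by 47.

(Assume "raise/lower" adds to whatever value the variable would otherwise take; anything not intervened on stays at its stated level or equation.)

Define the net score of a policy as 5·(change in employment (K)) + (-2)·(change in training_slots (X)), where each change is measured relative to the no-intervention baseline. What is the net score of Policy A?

Baseline:
  V = 86
  X = 254 − 6·86 = -262
  K = 31 − 86 + (-262) = -317
Policy A (X − 47):
  V = 86
  X = 254 − 6·86 (−47 from intervention) = -309
  K = 31 − 86 + (-309) = -364
ΔK = -364 − (-317) = -47; ΔX = -309 − (-262) = -47
Score = 5·(-47) + (-2)·(-47) = -141

-141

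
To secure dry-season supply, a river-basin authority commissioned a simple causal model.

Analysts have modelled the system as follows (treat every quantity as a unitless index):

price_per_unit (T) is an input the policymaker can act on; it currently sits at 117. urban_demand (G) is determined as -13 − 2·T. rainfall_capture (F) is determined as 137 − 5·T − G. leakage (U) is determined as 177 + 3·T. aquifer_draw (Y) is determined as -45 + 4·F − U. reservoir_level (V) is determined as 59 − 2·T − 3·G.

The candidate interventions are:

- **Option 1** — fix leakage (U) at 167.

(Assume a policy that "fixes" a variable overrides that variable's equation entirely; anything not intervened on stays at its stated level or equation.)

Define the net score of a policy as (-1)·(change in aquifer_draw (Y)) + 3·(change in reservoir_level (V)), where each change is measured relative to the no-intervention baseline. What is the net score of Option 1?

-361

Baseline:
  T = 117
  G = -13 − 2·117 = -247
  F = 137 − 5·117 − (-247) = -201
  U = 177 + 3·117 = 528
  Y = -45 + 4·(-201) − 528 = -1377
  V = 59 − 2·117 − 3·(-247) = 566
Option 1 (U := 167):
  T = 117
  G = -13 − 2·117 = -247
  F = 137 − 5·117 − (-247) = -201
  U = 167
  Y = -45 + 4·(-201) − 167 = -1016
  V = 59 − 2·117 − 3·(-247) = 566
ΔY = -1016 − (-1377) = 361; ΔV = 566 − 566 = 0
Score = (-1)·361 + 3·0 = -361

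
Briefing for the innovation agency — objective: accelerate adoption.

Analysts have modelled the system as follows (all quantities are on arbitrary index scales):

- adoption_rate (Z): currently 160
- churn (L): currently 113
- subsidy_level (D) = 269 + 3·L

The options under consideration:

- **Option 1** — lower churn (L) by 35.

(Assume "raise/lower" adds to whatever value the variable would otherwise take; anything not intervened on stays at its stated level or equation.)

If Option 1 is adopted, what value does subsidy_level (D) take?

Option 1 (L − 35):
  L = 113 − 35 = 78
  D = 269 + 3·78 = 503

503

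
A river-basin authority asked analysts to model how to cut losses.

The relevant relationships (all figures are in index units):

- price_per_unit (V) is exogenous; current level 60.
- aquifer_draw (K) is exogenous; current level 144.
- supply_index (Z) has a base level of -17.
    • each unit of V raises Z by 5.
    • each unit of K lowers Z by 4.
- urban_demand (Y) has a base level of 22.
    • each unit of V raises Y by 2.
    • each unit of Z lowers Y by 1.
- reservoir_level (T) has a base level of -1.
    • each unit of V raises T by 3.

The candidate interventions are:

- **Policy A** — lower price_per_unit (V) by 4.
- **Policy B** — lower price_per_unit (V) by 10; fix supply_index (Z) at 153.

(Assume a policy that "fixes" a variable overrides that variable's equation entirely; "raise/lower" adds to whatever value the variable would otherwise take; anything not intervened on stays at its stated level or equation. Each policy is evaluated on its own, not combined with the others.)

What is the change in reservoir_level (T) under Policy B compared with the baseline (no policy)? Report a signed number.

Baseline:
  V = 60
  T = -1 + 3·60 = 179
Policy B (V − 10, Z := 153):
  V = 60 − 10 = 50
  T = -1 + 3·50 = 149
Change in T: 149 − 179 = -30

-30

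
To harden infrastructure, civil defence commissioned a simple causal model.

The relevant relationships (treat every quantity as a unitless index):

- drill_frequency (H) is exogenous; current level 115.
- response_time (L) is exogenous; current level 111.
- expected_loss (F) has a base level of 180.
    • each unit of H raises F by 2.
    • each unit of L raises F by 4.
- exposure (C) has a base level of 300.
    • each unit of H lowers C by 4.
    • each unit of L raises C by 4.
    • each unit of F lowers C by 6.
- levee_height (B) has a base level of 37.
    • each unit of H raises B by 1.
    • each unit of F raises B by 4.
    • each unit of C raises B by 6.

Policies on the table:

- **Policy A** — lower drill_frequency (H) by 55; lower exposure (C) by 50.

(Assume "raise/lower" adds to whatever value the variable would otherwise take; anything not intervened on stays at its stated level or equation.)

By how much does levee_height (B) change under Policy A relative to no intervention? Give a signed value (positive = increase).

4485

Baseline:
  H = 115
  L = 111
  F = 180 + 2·115 + 4·111 = 854
  C = 300 − 4·115 + 4·111 − 6·854 = -4840
  B = 37 + 115 + 4·854 + 6·(-4840) = -25472
Policy A (H − 55, C − 50):
  H = 115 − 55 = 60
  L = 111
  F = 180 + 2·60 + 4·111 = 744
  C = 300 − 4·60 + 4·111 − 6·744 (−50 from intervention) = -4010
  B = 37 + 60 + 4·744 + 6·(-4010) = -20987
Change in B: -20987 − (-25472) = 4485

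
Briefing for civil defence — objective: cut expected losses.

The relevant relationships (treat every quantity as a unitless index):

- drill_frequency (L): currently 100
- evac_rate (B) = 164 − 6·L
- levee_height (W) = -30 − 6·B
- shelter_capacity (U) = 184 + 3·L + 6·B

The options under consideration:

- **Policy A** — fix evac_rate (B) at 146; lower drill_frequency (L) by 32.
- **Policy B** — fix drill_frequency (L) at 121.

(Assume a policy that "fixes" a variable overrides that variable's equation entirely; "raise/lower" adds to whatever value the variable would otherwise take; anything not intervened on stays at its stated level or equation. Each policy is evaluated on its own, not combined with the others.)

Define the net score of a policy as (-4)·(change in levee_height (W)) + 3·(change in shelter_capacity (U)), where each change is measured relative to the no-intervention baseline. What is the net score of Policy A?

24156

Baseline:
  L = 100
  B = 164 − 6·100 = -436
  W = -30 − 6·(-436) = 2586
  U = 184 + 3·100 + 6·(-436) = -2132
Policy A (B := 146, L − 32):
  L = 100 − 32 = 68
  B = 146
  W = -30 − 6·146 = -906
  U = 184 + 3·68 + 6·146 = 1264
ΔW = -906 − 2586 = -3492; ΔU = 1264 − (-2132) = 3396
Score = (-4)·(-3492) + 3·3396 = 24156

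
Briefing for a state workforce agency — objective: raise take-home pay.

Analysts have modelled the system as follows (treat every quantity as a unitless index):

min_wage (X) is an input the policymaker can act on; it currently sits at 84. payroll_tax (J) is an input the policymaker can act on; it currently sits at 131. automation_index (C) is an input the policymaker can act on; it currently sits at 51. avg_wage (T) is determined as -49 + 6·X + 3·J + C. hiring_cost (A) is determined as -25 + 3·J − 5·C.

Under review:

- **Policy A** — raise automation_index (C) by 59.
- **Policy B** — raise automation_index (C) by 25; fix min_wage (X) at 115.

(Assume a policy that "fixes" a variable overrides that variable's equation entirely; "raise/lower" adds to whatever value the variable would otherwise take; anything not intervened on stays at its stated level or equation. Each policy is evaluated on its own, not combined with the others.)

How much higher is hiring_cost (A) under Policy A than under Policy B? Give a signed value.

Policy A (C + 59):
  J = 131
  C = 51 + 59 = 110
  A = -25 + 3·131 − 5·110 = -182
Policy B (C + 25, X := 115):
  J = 131
  C = 51 + 25 = 76
  A = -25 + 3·131 − 5·76 = -12
A: -182 − (-12) = -170

-170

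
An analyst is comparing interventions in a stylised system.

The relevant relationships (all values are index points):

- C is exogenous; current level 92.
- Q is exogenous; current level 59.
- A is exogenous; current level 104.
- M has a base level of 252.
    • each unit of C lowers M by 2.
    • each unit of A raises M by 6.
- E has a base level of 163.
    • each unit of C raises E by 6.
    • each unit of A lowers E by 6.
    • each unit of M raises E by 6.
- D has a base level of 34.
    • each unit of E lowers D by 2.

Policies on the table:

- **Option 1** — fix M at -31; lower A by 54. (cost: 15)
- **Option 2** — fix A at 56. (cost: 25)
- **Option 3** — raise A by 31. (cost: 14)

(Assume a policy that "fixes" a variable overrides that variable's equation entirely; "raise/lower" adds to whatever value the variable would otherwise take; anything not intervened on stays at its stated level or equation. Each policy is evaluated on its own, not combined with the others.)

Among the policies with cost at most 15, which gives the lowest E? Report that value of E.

229

Option 1 (M := -31, A − 54):
  C = 92
  A = 104 − 54 = 50
  M = -31
  E = 163 + 6·92 − 6·50 + 6·(-31) = 229
Option 3 (A + 31):
  C = 92
  A = 104 + 31 = 135
  M = 252 − 2·92 + 6·135 = 878
  E = 163 + 6·92 − 6·135 + 6·878 = 5173
Comparing — Option 1: E=229, Option 3: E=5173. Lowest is 229 (Option 1).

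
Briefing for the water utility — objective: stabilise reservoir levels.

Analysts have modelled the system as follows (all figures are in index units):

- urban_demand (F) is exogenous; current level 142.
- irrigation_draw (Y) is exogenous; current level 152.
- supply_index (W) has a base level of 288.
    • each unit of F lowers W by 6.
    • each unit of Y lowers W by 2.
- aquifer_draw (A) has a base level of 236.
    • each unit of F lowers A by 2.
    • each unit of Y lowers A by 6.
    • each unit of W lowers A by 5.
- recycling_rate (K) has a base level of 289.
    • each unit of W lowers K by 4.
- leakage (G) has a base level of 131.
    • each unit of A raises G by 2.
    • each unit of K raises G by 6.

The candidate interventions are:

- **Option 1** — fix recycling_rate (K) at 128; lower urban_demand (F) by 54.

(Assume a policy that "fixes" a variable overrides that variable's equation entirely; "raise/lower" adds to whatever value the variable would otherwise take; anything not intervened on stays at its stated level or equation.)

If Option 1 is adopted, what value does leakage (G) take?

4635

Option 1 (K := 128, F − 54):
  F = 142 − 54 = 88
  Y = 152
  W = 288 − 6·88 − 2·152 = -544
  A = 236 − 2·88 − 6·152 − 5·(-544) = 1868
  K = 128
  G = 131 + 2·1868 + 6·128 = 4635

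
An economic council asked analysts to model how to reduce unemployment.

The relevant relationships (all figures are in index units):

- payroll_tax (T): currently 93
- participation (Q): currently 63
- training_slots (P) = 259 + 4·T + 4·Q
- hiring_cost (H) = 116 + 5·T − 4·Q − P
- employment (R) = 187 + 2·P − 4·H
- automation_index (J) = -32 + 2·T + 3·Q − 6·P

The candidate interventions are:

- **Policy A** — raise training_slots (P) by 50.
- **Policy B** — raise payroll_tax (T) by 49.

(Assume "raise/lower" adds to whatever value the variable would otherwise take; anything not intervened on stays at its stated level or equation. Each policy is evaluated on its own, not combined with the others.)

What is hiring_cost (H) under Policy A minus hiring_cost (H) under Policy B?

Policy A (P + 50):
  T = 93
  Q = 63
  P = 259 + 4·93 + 4·63 (+50 from intervention) = 933
  H = 116 + 5·93 − 4·63 − 933 = -604
Policy B (T + 49):
  T = 93 + 49 = 142
  Q = 63
  P = 259 + 4·142 + 4·63 = 1079
  H = 116 + 5·142 − 4·63 − 1079 = -505
H: -604 − (-505) = -99

-99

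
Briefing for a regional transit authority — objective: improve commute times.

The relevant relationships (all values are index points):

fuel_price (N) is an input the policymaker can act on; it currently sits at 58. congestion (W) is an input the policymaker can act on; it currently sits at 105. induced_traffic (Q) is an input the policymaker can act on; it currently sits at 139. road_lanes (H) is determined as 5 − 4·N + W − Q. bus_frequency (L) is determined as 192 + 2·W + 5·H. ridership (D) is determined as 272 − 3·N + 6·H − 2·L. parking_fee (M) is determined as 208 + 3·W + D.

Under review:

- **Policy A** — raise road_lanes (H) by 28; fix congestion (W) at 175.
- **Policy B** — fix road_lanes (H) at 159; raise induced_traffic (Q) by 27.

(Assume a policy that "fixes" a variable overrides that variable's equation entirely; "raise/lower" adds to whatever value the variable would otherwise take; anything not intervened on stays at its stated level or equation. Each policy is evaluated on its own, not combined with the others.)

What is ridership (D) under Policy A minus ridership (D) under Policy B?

1008

Policy A (H + 28, W := 175):
  N = 58
  W = 175
  Q = 139
  H = 5 − 4·58 + 175 − 139 (+28 from intervention) = -163
  L = 192 + 2·175 + 5·(-163) = -273
  D = 272 − 3·58 + 6·(-163) − 2·(-273) = -334
Policy B (H := 159, Q + 27):
  N = 58
  W = 105
  Q = 139 + 27 = 166
  H = 159
  L = 192 + 2·105 + 5·159 = 1197
  D = 272 − 3·58 + 6·159 − 2·1197 = -1342
D: -334 − (-1342) = 1008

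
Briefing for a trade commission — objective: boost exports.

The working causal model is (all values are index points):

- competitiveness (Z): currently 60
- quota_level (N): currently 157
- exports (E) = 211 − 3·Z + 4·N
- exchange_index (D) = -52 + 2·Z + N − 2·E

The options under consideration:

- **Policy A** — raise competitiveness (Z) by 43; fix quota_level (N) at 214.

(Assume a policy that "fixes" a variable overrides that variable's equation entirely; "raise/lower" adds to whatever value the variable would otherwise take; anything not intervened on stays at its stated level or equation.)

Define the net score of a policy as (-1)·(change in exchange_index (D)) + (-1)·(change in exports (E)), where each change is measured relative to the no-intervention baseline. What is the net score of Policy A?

-44

Baseline:
  Z = 60
  N = 157
  E = 211 − 3·60 + 4·157 = 659
  D = -52 + 2·60 + 157 − 2·659 = -1093
Policy A (Z + 43, N := 214):
  Z = 60 + 43 = 103
  N = 214
  E = 211 − 3·103 + 4·214 = 758
  D = -52 + 2·103 + 214 − 2·758 = -1148
ΔD = -1148 − (-1093) = -55; ΔE = 758 − 659 = 99
Score = (-1)·(-55) + (-1)·99 = -44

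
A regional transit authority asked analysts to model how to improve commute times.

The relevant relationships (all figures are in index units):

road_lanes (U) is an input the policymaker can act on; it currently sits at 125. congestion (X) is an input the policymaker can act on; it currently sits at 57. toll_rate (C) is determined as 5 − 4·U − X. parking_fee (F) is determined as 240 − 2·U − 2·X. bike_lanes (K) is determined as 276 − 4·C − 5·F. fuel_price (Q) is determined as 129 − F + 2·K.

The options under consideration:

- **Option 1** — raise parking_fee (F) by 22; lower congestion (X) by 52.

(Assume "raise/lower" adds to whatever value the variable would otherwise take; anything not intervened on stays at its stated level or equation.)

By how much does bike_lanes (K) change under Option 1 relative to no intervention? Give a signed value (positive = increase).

Baseline:
  U = 125
  X = 57
  C = 5 − 4·125 − 57 = -552
  F = 240 − 2·125 − 2·57 = -124
  K = 276 − 4·(-552) − 5·(-124) = 3104
Option 1 (F + 22, X − 52):
  U = 125
  X = 57 − 52 = 5
  C = 5 − 4·125 − 5 = -500
  F = 240 − 2·125 − 2·5 (+22 from intervention) = 2
  K = 276 − 4·(-500) − 5·2 = 2266
Change in K: 2266 − 3104 = -838

-838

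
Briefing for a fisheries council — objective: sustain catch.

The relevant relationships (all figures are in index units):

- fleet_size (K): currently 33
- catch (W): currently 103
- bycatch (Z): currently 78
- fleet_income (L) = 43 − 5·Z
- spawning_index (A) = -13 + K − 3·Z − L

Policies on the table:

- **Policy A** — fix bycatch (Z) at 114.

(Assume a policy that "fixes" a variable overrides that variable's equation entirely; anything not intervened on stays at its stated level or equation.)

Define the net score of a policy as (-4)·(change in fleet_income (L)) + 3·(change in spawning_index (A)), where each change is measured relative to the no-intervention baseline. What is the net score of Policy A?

Baseline:
  K = 33
  Z = 78
  L = 43 − 5·78 = -347
  A = -13 + 33 − 3·78 − (-347) = 133
Policy A (Z := 114):
  K = 33
  Z = 114
  L = 43 − 5·114 = -527
  A = -13 + 33 − 3·114 − (-527) = 205
ΔL = -527 − (-347) = -180; ΔA = 205 − 133 = 72
Score = (-4)·(-180) + 3·72 = 936

936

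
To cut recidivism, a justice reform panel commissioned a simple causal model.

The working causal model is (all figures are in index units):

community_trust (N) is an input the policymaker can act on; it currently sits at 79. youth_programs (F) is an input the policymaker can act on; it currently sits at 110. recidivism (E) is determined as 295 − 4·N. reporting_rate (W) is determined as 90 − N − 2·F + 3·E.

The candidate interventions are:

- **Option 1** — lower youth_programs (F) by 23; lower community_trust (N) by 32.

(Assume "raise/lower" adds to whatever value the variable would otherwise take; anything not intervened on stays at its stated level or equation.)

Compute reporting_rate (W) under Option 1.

Option 1 (F − 23, N − 32):
  N = 79 − 32 = 47
  F = 110 − 23 = 87
  E = 295 − 4·47 = 107
  W = 90 − 47 − 2·87 + 3·107 = 190

190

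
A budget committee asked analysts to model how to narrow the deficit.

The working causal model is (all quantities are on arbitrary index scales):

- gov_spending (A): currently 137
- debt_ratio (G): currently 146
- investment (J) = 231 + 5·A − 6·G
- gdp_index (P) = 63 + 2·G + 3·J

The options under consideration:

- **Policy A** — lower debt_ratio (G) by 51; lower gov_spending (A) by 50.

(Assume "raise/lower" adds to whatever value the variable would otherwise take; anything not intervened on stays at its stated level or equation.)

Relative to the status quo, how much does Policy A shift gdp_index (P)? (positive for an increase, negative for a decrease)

66

Baseline:
  A = 137
  G = 146
  J = 231 + 5·137 − 6·146 = 40
  P = 63 + 2·146 + 3·40 = 475
Policy A (G − 51, A − 50):
  A = 137 − 50 = 87
  G = 146 − 51 = 95
  J = 231 + 5·87 − 6·95 = 96
  P = 63 + 2·95 + 3·96 = 541
Change in P: 541 − 475 = 66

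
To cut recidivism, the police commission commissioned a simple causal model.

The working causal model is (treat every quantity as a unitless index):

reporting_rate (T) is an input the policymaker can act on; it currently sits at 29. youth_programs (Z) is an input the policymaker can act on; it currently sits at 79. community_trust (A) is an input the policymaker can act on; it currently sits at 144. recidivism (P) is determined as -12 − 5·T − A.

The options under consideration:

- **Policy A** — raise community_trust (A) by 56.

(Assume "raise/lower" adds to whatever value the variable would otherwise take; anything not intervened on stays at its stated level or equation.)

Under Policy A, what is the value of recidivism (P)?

Policy A (A + 56):
  T = 29
  A = 144 + 56 = 200
  P = -12 − 5·29 − 200 = -357

-357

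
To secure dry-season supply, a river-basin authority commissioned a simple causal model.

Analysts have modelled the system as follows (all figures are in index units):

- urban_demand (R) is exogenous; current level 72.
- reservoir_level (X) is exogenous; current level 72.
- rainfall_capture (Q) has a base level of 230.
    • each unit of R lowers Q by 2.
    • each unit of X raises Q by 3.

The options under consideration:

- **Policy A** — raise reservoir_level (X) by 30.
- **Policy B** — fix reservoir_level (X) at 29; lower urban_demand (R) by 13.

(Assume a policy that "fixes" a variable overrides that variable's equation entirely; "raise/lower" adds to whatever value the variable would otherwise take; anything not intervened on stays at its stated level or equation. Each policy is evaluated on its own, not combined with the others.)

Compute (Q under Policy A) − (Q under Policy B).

193

Policy A (X + 30):
  R = 72
  X = 72 + 30 = 102
  Q = 230 − 2·72 + 3·102 = 392
Policy B (X := 29, R − 13):
  R = 72 − 13 = 59
  X = 29
  Q = 230 − 2·59 + 3·29 = 199
Q: 392 − 199 = 193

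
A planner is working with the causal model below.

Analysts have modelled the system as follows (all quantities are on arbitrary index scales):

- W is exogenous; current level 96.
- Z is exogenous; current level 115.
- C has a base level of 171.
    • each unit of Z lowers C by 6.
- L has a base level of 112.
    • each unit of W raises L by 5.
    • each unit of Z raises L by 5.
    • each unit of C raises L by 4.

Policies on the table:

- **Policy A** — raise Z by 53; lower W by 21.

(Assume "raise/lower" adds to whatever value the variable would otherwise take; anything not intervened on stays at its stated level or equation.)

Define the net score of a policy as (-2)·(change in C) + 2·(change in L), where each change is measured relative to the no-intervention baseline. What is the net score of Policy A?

-1588

Baseline:
  W = 96
  Z = 115
  C = 171 − 6·115 = -519
  L = 112 + 5·96 + 5·115 + 4·(-519) = -909
Policy A (Z + 53, W − 21):
  W = 96 − 21 = 75
  Z = 115 + 53 = 168
  C = 171 − 6·168 = -837
  L = 112 + 5·75 + 5·168 + 4·(-837) = -2021
ΔC = -837 − (-519) = -318; ΔL = -2021 − (-909) = -1112
Score = (-2)·(-318) + 2·(-1112) = -1588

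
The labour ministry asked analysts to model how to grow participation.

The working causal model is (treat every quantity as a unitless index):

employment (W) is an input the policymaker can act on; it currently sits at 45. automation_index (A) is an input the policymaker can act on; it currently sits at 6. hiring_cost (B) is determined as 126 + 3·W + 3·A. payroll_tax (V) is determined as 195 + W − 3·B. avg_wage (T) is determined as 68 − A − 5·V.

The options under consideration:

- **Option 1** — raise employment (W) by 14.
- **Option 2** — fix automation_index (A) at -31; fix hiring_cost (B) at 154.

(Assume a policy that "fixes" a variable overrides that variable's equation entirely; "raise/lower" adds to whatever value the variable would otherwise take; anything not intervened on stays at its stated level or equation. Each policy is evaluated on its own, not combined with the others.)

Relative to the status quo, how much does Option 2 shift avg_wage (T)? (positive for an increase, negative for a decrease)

Baseline:
  W = 45
  A = 6
  B = 126 + 3·45 + 3·6 = 279
  V = 195 + 45 − 3·279 = -597
  T = 68 − 6 − 5·(-597) = 3047
Option 2 (A := -31, B := 154):
  W = 45
  A = -31
  B = 154
  V = 195 + 45 − 3·154 = -222
  T = 68 − (-31) − 5·(-222) = 1209
Change in T: 1209 − 3047 = -1838

-1838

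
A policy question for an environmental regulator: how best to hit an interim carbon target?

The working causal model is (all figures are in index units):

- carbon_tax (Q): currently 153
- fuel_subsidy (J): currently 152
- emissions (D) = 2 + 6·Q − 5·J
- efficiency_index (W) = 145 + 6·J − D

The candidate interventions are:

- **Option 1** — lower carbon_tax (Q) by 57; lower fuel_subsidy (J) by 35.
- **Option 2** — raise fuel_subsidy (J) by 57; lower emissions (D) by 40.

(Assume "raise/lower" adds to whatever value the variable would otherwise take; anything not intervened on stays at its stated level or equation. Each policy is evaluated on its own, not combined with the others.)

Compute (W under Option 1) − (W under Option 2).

-710

Option 1 (Q − 57, J − 35):
  Q = 153 − 57 = 96
  J = 152 − 35 = 117
  D = 2 + 6·96 − 5·117 = -7
  W = 145 + 6·117 − (-7) = 854
Option 2 (J + 57, D − 40):
  Q = 153
  J = 152 + 57 = 209
  D = 2 + 6·153 − 5·209 (−40 from intervention) = -165
  W = 145 + 6·209 − (-165) = 1564
W: 854 − 1564 = -710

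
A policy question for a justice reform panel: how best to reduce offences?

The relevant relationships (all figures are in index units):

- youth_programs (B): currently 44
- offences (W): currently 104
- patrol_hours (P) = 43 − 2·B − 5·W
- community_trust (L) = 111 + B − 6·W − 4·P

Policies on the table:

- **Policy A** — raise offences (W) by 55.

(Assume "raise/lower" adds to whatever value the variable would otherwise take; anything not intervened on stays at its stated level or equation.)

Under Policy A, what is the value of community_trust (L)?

Policy A (W + 55):
  B = 44
  W = 104 + 55 = 159
  P = 43 − 2·44 − 5·159 = -840
  L = 111 + 44 − 6·159 − 4·(-840) = 2561

2561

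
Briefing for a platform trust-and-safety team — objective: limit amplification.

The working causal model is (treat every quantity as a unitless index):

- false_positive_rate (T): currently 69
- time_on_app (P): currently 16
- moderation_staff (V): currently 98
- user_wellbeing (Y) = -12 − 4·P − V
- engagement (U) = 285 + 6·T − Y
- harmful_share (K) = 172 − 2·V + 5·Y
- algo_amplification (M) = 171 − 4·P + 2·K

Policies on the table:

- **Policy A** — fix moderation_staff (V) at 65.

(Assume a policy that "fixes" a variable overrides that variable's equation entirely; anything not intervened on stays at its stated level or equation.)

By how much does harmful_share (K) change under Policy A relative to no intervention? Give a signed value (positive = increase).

Baseline:
  P = 16
  V = 98
  Y = -12 − 4·16 − 98 = -174
  K = 172 − 2·98 + 5·(-174) = -894
Policy A (V := 65):
  P = 16
  V = 65
  Y = -12 − 4·16 − 65 = -141
  K = 172 − 2·65 + 5·(-141) = -663
Change in K: -663 − (-894) = 231

231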